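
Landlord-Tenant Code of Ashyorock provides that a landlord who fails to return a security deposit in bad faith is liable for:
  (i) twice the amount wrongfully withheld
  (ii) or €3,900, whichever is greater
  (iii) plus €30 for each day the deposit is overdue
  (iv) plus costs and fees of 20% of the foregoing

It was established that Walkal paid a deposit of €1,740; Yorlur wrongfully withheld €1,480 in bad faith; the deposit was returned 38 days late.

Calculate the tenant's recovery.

Doubled: 2 × €1,480 = €2,960
Minimum €3,900: €2,960 is below the minimum → €3,900
Late-return penalty: 38 × €30 = €1,140
Damages plus late penalty: €3,900 + €1,140 = €5,040
Costs and fees: 20% of €5,040 = €1,008
Total recovery: €5,040 + €1,008 = €6,048

Recovery: €6,048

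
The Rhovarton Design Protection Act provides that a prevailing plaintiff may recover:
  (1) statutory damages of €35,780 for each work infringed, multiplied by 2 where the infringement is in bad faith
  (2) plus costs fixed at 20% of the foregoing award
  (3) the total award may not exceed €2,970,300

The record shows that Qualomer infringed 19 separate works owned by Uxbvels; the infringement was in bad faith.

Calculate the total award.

Statutory damages: 19 × €35,780 = €679,820
Doubled: 2 × €679,820 = €1,359,640
Costs: 20% of €1,359,640 = €271,928
Award plus costs: €1,359,640 + €271,928 = €1,631,568
Cap at €2,970,300: €1,631,568 is within the cap, no reduction.

Award: €1,631,568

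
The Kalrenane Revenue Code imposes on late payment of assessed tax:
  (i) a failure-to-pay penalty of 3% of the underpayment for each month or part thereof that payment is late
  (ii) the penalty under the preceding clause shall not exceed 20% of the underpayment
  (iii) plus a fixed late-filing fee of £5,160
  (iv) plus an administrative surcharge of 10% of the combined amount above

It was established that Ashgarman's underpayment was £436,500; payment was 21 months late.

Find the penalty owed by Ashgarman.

Accrued rate: 3% × 21 = 63%, capped at 20% → 20%
Failure-to-pay penalty: 20% of £436,500 = £87,300
Penalty before surcharge: £87,300 + £5,160 = £92,460
Administrative surcharge: 10% of £92,460 = £9,246
Total penalty: £92,460 + £9,246 = £101,706

£101,706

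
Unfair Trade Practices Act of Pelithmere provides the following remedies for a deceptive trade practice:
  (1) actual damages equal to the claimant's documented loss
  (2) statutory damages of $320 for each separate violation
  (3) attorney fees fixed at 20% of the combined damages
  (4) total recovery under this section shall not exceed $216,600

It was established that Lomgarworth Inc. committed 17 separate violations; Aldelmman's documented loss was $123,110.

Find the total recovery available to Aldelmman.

Statutory damages: 17 × $320 = $5,440
Combined damages: $123,110 + $5,440 = $128,550
Attorney fees: 20% of $128,550 = $25,710
Total before cap: $128,550 + $25,710 = $154,260
Cap at $216,600: $154,260 is within the cap, no reduction.

$154,260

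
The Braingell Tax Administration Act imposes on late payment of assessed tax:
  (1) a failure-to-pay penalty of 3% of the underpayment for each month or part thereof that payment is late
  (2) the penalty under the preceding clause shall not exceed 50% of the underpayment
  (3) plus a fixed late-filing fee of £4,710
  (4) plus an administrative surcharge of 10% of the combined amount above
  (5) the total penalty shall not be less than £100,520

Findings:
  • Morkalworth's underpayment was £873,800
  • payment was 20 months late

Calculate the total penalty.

Accrued rate: 3% × 20 = 60%, capped at 50% → 50%
Failure-to-pay penalty: 50% of £873,800 = £436,900
Penalty before surcharge: £436,900 + £4,710 = £441,610
Administrative surcharge: 10% of £441,610 = £44,161
Total penalty: £441,610 + £44,161 = £485,771
Minimum £100,520: £485,771 meets the minimum, no increase.

£485,771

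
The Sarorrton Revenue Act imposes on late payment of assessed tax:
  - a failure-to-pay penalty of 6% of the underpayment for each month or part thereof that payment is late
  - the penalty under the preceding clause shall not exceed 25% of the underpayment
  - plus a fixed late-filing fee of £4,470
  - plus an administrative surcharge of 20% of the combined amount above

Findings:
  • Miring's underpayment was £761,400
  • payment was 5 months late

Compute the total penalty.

£233,784

Accrued rate: 6% × 5 = 30%, capped at 25% → 25%
Failure-to-pay penalty: 25% of £761,400 = £190,350
Penalty before surcharge: £190,350 + £4,470 = £194,820
Administrative surcharge: 20% of £194,820 = £38,964
Total penalty: £194,820 + £38,964 = £233,784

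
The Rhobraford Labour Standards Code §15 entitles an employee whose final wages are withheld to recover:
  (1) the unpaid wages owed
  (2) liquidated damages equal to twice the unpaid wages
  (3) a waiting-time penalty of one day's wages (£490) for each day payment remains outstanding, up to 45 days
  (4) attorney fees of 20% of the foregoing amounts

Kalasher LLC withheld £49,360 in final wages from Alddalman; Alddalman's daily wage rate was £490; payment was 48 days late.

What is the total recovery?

Doubled: 2 × £49,360 = £98,720
Penalty days: min(48, 45) = 45
Waiting-time penalty: 45 × £490 = £22,050
Subtotal: £49,360 + £98,720 + £22,050 = £170,130
Attorney fees: 20% of £170,130 = £34,026
Total award: £170,130 + £34,026 = £204,156

£204,156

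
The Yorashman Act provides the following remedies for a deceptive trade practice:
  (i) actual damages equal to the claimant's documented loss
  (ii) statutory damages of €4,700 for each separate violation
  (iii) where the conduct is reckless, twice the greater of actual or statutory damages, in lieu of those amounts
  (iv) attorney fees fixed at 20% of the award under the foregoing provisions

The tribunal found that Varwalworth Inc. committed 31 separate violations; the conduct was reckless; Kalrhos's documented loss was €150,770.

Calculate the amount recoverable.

Total recovery: €361,848

Statutory damages: 31 × €4,700 = €145,700
Greater of actual damages (€150,770) or statutory damages (€145,700): €150,770
Doubled: 2 × €150,770 = €301,540
Attorney fees: 20% of €301,540 = €60,308
Total recovery: €301,540 + €60,308 = €361,848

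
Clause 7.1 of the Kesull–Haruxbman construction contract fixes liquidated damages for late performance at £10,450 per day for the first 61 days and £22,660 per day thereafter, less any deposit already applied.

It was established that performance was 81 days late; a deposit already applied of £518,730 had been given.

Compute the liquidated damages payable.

£571,920

First 61 days: 61 × £10,450 = £637,450
Remaining days: (81 − 61) × £22,660 = £453,200
Accrued per-day damages: £637,450 + £453,200 = £1,090,650
Less deposit already applied: £1,090,650 − £518,730 = £571,920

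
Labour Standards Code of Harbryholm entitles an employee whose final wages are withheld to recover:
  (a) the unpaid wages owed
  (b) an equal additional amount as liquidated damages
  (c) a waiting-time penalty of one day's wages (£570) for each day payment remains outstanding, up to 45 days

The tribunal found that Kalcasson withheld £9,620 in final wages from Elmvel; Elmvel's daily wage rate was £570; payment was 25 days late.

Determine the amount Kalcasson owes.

£33,490

Liquidated damages (equal amount): £9,620
Penalty days: min(25, 45) = 25
Waiting-time penalty: 25 × £570 = £14,250
Total award: £9,620 + £9,620 + £14,250 = £33,490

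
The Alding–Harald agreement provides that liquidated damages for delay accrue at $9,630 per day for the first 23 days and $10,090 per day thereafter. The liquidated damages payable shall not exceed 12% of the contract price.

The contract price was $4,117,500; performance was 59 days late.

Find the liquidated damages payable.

$494,100

First 23 days: 23 × $9,630 = $221,490
Remaining days: (59 − 23) × $10,090 = $363,240
Accrued per-day damages: $221,490 + $363,240 = $584,730
Cap: 12% of $4,117,500 = $494,100
Cap at $494,100: $584,730 exceeds the cap → $494,100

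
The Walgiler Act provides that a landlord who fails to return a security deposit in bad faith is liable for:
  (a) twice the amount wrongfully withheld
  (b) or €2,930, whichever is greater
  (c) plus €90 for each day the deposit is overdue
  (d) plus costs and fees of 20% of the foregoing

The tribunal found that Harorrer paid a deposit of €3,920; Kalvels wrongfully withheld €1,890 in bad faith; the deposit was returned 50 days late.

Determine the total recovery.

Doubled: 2 × €1,890 = €3,780
Minimum €2,930: €3,780 meets the minimum, no increase.
Late-return penalty: 50 × €90 = €4,500
Damages plus late penalty: €3,780 + €4,500 = €8,280
Costs and fees: 20% of €8,280 = €1,656
Total recovery: €8,280 + €1,656 = €9,936

€9,936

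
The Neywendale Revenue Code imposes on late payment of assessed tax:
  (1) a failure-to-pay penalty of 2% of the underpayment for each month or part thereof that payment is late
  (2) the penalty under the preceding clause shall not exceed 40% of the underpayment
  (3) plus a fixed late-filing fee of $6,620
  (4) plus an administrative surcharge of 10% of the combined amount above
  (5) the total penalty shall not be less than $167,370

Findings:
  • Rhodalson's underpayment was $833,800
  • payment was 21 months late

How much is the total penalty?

Accrued rate: 2% × 21 = 42%, capped at 40% → 40%
Failure-to-pay penalty: 40% of $833,800 = $333,520
Penalty before surcharge: $333,520 + $6,620 = $340,140
Administrative surcharge: 10% of $340,140 = $34,014
Total penalty: $340,140 + $34,014 = $374,154
Minimum $167,370: $374,154 meets the minimum, no increase.

$374,154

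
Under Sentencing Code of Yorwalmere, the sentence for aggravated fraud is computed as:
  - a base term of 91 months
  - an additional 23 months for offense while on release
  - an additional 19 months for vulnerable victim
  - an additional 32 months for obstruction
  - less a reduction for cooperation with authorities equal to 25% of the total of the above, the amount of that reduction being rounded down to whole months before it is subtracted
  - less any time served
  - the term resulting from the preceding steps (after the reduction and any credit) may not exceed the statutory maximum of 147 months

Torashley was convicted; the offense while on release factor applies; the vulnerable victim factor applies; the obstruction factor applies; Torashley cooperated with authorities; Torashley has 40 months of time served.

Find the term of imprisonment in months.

Offense while on release enhancement: +23 months
Vulnerable victim enhancement: +19 months
Obstruction enhancement: +32 months
Adjusted term: 91 months + 23 months + 19 months + 32 months = 165 months
Cooperation with authorities reduction: 25% of 165 months = 41 months (rounded down)
After reduction: 165 − 41 = 124 months
Less time served: 124 months − 40 months = 84 months
Cap at 147 months: 84 months is within the cap, no reduction.

Sentence: 84 months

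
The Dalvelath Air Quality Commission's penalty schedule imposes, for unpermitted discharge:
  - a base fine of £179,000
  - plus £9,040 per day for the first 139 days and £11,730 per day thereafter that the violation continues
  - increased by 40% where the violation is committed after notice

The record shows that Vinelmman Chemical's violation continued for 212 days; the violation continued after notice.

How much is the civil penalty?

First 139 days: 139 × £9,040 = £1,256,560
Remaining days: (212 − 139) × £11,730 = £856,290
Per-day component: £1,256,560 + £856,290 = £2,112,850
Base plus per-day: £179,000 + £2,112,850 = £2,291,850
Enhancement: 40% of £2,291,850 = £916,740
Enhanced fine: £2,291,850 + £916,740 = £3,208,590

£3,208,590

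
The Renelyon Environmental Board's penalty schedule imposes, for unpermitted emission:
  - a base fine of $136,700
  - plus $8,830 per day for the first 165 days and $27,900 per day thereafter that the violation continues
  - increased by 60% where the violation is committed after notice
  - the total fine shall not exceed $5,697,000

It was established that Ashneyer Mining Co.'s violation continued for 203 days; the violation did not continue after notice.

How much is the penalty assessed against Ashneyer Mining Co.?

First 165 days: 165 × $8,830 = $1,456,950
Remaining days: (203 − 165) × $27,900 = $1,060,200
Per-day component: $1,456,950 + $1,060,200 = $2,517,150
Base plus per-day: $136,700 + $2,517,150 = $2,653,850
The violation did not continue after notice: no 60% increase.
Cap at $5,697,000: $2,653,850 is within the cap, no reduction.

$2,653,850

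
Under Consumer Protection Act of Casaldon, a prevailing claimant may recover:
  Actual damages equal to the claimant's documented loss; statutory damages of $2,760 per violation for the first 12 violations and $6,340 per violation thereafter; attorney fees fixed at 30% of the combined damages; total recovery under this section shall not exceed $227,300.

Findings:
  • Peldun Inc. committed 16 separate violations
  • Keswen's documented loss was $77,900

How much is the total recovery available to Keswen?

Total recovery: $177,294

First 12 violations: 12 × $2,760 = $33,120
Remaining violations: (16 − 12) × $6,340 = $25,360
Statutory damages: $33,120 + $25,360 = $58,480
Combined damages: $77,900 + $58,480 = $136,380
Attorney fees: 30% of $136,380 = $40,914
Total before cap: $136,380 + $40,914 = $177,294
Cap at $227,300: $177,294 is within the cap, no reduction.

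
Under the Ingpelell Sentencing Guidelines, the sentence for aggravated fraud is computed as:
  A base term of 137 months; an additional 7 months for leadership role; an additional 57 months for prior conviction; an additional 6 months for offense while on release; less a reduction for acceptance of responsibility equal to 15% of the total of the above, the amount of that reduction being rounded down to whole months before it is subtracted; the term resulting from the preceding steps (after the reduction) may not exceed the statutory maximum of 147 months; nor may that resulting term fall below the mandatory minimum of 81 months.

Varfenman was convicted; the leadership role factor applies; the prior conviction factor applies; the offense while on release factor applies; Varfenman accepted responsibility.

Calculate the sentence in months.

147 months

Leadership role enhancement: +7 months
Prior conviction enhancement: +57 months
Offense while on release enhancement: +6 months
Adjusted term: 137 months + 7 months + 57 months + 6 months = 207 months
Acceptance of responsibility reduction: 15% of 207 months = 31 months (rounded down)
After reduction: 207 − 31 = 176 months
Cap at 147 months: 176 months exceeds the cap → 147 months
Minimum 81 months: 147 months meets the minimum, no increase.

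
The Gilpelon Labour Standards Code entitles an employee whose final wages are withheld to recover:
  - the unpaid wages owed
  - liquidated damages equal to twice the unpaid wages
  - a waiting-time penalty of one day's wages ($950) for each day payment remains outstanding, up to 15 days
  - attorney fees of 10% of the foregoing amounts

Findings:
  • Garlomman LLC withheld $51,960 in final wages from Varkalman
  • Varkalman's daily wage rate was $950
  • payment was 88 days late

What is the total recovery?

Doubled: 2 × $51,960 = $103,920
Penalty days: min(88, 15) = 15
Waiting-time penalty: 15 × $950 = $14,250
Subtotal: $51,960 + $103,920 + $14,250 = $170,130
Attorney fees: 10% of $170,130 = $17,013
Total award: $170,130 + $17,013 = $187,143

$187,143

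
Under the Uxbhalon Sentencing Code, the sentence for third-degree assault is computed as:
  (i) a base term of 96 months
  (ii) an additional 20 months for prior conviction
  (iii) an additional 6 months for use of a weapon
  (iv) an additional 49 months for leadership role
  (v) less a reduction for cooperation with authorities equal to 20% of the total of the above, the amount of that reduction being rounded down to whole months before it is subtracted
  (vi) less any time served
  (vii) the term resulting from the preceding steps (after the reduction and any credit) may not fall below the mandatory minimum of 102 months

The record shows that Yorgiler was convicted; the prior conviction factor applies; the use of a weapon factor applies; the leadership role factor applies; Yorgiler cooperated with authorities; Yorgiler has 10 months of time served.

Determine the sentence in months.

Sentence: 127 months

Prior conviction enhancement: +20 months
Use of a weapon enhancement: +6 months
Leadership role enhancement: +49 months
Adjusted term: 96 months + 20 months + 6 months + 49 months = 171 months
Cooperation with authorities reduction: 20% of 171 months = 34 months (rounded down)
After reduction: 171 − 34 = 137 months
Less time served: 137 months − 10 months = 127 months
Minimum 102 months: 127 months meets the minimum, no increase.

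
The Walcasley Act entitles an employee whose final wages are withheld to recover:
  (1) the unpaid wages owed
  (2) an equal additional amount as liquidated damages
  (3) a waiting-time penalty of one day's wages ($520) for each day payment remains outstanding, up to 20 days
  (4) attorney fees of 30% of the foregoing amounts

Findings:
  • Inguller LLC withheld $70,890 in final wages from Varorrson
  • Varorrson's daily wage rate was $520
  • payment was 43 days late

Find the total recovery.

Total award: $197,834

Liquidated damages (equal amount): $70,890
Penalty days: min(43, 20) = 20
Waiting-time penalty: 20 × $520 = $10,400
Subtotal: $70,890 + $70,890 + $10,400 = $152,180
Attorney fees: 30% of $152,180 = $45,654
Total award: $152,180 + $45,654 = $197,834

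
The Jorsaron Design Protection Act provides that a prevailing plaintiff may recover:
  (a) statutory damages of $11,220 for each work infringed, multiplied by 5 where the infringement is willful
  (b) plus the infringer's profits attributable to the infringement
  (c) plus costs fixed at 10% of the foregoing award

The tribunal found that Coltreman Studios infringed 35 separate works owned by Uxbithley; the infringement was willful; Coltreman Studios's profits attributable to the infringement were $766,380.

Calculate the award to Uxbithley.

$3,002,868

Statutory damages: 35 × $11,220 = $392,700
Multiplied by 5: 5 × $392,700 = $1,963,500
Combined award: $1,963,500 + $766,380 = $2,729,880
Costs: 10% of $2,729,880 = $272,988
Award plus costs: $2,729,880 + $272,988 = $3,002,868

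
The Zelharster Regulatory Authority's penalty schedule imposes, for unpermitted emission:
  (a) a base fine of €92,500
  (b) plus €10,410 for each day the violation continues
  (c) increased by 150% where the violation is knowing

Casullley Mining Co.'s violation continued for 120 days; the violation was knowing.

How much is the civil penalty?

€3,354,250

Per-day component: 120 × €10,410 = €1,249,200
Base plus per-day: €92,500 + €1,249,200 = €1,341,700
Enhancement: 150% of €1,341,700 = €2,012,550
Enhanced fine: €1,341,700 + €2,012,550 = €3,354,250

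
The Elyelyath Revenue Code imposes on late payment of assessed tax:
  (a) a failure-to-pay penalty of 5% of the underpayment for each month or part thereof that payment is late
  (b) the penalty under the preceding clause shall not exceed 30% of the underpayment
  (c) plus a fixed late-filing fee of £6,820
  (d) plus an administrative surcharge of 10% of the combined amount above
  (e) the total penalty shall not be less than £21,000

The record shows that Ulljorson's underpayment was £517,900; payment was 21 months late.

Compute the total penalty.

Accrued rate: 5% × 21 = 105%, capped at 30% → 30%
Failure-to-pay penalty: 30% of £517,900 = £155,370
Penalty before surcharge: £155,370 + £6,820 = £162,190
Administrative surcharge: 10% of £162,190 = £16,219
Total penalty: £162,190 + £16,219 = £178,409
Minimum £21,000: £178,409 meets the minimum, no increase.

£178,409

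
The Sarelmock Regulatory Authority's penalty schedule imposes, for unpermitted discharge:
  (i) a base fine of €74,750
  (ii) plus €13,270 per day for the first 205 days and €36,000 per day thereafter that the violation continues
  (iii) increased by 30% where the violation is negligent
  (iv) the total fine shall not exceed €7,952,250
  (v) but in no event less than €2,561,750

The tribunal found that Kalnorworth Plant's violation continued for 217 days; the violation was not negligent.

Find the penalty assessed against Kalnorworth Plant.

First 205 days: 205 × €13,270 = €2,720,350
Remaining days: (217 − 205) × €36,000 = €432,000
Per-day component: €2,720,350 + €432,000 = €3,152,350
Base plus per-day: €74,750 + €3,152,350 = €3,227,100
The violation was not negligent: no 30% increase.
Cap at €7,952,250: €3,227,100 is within the cap, no reduction.
Minimum €2,561,750: €3,227,100 meets the minimum, no increase.

€3,227,100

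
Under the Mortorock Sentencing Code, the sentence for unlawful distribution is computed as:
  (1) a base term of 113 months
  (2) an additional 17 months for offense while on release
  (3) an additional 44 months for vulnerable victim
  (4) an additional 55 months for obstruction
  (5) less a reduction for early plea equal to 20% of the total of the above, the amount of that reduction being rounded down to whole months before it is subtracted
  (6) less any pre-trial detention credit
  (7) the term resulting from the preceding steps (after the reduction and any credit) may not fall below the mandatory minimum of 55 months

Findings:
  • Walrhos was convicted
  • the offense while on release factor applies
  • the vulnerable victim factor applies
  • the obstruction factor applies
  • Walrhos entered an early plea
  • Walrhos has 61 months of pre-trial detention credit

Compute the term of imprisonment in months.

123 months

Offense while on release enhancement: +17 months
Vulnerable victim enhancement: +44 months
Obstruction enhancement: +55 months
Adjusted term: 113 months + 17 months + 44 months + 55 months = 229 months
Early plea reduction: 20% of 229 months = 45 months (rounded down)
After reduction: 229 − 45 = 184 months
Less pre-trial detention credit: 184 months − 61 months = 123 months
Minimum 55 months: 123 months meets the minimum, no increase.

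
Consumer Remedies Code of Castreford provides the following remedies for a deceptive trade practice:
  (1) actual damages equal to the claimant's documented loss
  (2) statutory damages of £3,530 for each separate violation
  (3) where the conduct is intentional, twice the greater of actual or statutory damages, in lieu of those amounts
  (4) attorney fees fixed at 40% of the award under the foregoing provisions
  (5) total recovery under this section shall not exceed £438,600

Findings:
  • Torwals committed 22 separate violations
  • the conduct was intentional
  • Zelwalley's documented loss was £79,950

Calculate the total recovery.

Statutory damages: 22 × £3,530 = £77,660
Greater of actual damages (£79,950) or statutory damages (£77,660): £79,950
Doubled: 2 × £79,950 = £159,900
Attorney fees: 40% of £159,900 = £63,960
Total before cap: £159,900 + £63,960 = £223,860
Cap at £438,600: £223,860 is within the cap, no reduction.

Total recovery: £223,860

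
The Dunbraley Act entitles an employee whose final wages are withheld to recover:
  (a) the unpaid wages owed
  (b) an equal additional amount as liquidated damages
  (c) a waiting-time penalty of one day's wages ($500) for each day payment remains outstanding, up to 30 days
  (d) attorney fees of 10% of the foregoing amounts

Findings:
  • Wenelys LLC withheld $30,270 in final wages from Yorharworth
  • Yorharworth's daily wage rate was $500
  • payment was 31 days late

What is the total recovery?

Liquidated damages (equal amount): $30,270
Penalty days: min(31, 30) = 30
Waiting-time penalty: 30 × $500 = $15,000
Subtotal: $30,270 + $30,270 + $15,000 = $75,540
Attorney fees: 10% of $75,540 = $7,554
Total award: $75,540 + $7,554 = $83,094

$83,094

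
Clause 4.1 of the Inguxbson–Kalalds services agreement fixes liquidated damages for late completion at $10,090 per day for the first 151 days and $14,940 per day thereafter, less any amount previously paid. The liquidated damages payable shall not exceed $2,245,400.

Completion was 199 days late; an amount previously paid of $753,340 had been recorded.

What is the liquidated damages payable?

First 151 days: 151 × $10,090 = $1,523,590
Remaining days: (199 − 151) × $14,940 = $717,120
Accrued per-day damages: $1,523,590 + $717,120 = $2,240,710
Less amount previously paid: $2,240,710 − $753,340 = $1,487,370
Cap at $2,245,400: $1,487,370 is within the cap, no reduction.

$1,487,370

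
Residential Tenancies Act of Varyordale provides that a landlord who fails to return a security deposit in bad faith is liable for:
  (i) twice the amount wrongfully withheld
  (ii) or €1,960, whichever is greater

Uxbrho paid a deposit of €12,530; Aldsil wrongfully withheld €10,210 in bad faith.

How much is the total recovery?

Doubled: 2 × €10,210 = €20,420
Minimum €1,960: €20,420 meets the minimum, no increase.

€20,420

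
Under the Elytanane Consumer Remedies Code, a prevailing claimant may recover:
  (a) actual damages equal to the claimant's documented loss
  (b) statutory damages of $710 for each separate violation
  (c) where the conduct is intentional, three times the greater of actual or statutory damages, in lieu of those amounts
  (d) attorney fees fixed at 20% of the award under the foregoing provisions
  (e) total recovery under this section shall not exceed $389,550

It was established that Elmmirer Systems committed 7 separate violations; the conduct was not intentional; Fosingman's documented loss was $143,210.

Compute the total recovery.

Total recovery: $177,816

Statutory damages: 7 × $710 = $4,970
Conduct not intentional: the in-lieu enhancement does not apply.
Actual plus statutory damages: $143,210 + $4,970 = $148,180
Attorney fees: 20% of $148,180 = $29,636
Total before cap: $148,180 + $29,636 = $177,816
Cap at $389,550: $177,816 is within the cap, no reduction.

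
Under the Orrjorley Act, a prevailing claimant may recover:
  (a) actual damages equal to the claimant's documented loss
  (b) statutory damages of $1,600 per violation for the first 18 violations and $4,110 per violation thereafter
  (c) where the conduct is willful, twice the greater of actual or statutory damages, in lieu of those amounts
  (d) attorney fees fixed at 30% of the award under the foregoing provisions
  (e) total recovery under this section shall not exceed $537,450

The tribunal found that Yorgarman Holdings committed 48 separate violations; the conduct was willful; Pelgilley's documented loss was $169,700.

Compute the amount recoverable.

First 18 violations: 18 × $1,600 = $28,800
Remaining violations: (48 − 18) × $4,110 = $123,300
Statutory damages: $28,800 + $123,300 = $152,100
Greater of actual damages ($169,700) or statutory damages ($152,100): $169,700
Doubled: 2 × $169,700 = $339,400
Attorney fees: 30% of $339,400 = $101,820
Total before cap: $339,400 + $101,820 = $441,220
Cap at $537,450: $441,220 is within the cap, no reduction.

$441,220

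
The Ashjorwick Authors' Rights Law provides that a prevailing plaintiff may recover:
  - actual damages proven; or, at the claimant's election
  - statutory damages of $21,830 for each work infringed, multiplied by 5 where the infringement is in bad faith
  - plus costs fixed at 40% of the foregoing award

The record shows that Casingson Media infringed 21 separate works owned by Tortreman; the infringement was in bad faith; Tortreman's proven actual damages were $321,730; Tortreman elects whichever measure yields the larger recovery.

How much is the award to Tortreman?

$3,209,010

Statutory damages: 21 × $21,830 = $458,430
Multiplied by 5: 5 × $458,430 = $2,292,150
Greater of actual damages ($321,730) or enhanced statutory damages ($2,292,150): $2,292,150
Costs: 40% of $2,292,150 = $916,860
Award plus costs: $2,292,150 + $916,860 = $3,209,010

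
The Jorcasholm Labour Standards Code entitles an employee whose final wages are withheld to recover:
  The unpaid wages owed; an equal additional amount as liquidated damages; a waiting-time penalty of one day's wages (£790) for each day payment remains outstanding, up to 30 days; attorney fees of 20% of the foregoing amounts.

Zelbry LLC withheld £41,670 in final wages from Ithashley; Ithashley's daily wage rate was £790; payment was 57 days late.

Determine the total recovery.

Liquidated damages (equal amount): £41,670
Penalty days: min(57, 30) = 30
Waiting-time penalty: 30 × £790 = £23,700
Subtotal: £41,670 + £41,670 + £23,700 = £107,040
Attorney fees: 20% of £107,040 = £21,408
Total award: £107,040 + £21,408 = £128,448

Total award: £128,448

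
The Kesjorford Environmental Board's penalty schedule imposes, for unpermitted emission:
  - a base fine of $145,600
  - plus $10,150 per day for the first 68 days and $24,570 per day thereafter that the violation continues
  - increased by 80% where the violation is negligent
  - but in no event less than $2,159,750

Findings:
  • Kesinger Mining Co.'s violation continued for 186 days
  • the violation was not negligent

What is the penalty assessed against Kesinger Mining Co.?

First 68 days: 68 × $10,150 = $690,200
Remaining days: (186 − 68) × $24,570 = $2,899,260
Per-day component: $690,200 + $2,899,260 = $3,589,460
Base plus per-day: $145,600 + $3,589,460 = $3,735,060
The violation was not negligent: no 80% increase.
Minimum $2,159,750: $3,735,060 meets the minimum, no increase.

$3,735,060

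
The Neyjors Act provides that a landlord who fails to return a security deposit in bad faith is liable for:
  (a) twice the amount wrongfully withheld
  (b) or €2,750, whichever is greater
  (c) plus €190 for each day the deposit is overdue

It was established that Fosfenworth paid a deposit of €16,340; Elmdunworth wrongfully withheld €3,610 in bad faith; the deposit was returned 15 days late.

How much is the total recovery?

Doubled: 2 × €3,610 = €7,220
Minimum €2,750: €7,220 meets the minimum, no increase.
Late-return penalty: 15 × €190 = €2,850
Damages plus late penalty: €7,220 + €2,850 = €10,070

€10,070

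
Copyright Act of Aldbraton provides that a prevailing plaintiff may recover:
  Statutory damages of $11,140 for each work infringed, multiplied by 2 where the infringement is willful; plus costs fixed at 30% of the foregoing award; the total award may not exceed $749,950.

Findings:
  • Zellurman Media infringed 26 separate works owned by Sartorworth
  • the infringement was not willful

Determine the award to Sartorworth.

Award: $376,532

Statutory damages: 26 × $11,140 = $289,640
Infringement not willful: no ×2 enhancement.
Costs: 30% of $289,640 = $86,892
Award plus costs: $289,640 + $86,892 = $376,532
Cap at $749,950: $376,532 is within the cap, no reduction.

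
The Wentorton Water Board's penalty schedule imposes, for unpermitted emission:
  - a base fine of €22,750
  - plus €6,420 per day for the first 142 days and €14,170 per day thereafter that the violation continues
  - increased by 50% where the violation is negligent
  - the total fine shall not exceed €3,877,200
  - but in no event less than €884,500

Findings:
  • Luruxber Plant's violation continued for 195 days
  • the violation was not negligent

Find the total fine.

Civil penalty: €1,685,400

First 142 days: 142 × €6,420 = €911,640
Remaining days: (195 − 142) × €14,170 = €751,010
Per-day component: €911,640 + €751,010 = €1,662,650
Base plus per-day: €22,750 + €1,662,650 = €1,685,400
The violation was not negligent: no 50% increase.
Cap at €3,877,200: €1,685,400 is within the cap, no reduction.
Minimum €884,500: €1,685,400 meets the minimum, no increase.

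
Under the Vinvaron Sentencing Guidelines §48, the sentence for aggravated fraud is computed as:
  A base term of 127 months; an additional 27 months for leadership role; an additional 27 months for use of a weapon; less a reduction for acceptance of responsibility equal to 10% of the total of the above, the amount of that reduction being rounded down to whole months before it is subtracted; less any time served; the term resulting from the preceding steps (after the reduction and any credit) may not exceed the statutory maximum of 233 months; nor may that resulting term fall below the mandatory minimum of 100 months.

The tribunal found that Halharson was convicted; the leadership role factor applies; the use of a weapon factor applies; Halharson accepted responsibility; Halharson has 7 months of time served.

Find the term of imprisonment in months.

Leadership role enhancement: +27 months
Use of a weapon enhancement: +27 months
Adjusted term: 127 months + 27 months + 27 months = 181 months
Acceptance of responsibility reduction: 10% of 181 months = 18 months (rounded down)
After reduction: 181 − 18 = 163 months
Less time served: 163 months − 7 months = 156 months
Cap at 233 months: 156 months is within the cap, no reduction.
Minimum 100 months: 156 months meets the minimum, no increase.

156 months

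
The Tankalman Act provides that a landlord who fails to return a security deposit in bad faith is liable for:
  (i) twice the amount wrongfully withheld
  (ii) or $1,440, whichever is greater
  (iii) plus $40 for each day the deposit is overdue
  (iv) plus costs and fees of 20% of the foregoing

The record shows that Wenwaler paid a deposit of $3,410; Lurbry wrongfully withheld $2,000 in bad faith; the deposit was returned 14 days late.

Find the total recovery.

Doubled: 2 × $2,000 = $4,000
Minimum $1,440: $4,000 meets the minimum, no increase.
Late-return penalty: 14 × $40 = $560
Damages plus late penalty: $4,000 + $560 = $4,560
Costs and fees: 20% of $4,560 = $912
Total recovery: $4,560 + $912 = $5,472

$5,472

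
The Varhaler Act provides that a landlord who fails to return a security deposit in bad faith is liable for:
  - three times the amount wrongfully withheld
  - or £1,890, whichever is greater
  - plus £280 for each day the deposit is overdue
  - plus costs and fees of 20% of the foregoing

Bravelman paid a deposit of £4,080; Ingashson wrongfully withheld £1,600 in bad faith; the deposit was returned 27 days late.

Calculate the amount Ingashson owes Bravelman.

Trebled: 3 × £1,600 = £4,800
Minimum £1,890: £4,800 meets the minimum, no increase.
Late-return penalty: 27 × £280 = £7,560
Damages plus late penalty: £4,800 + £7,560 = £12,360
Costs and fees: 20% of £12,360 = £2,472
Total recovery: £12,360 + £2,472 = £14,832

£14,832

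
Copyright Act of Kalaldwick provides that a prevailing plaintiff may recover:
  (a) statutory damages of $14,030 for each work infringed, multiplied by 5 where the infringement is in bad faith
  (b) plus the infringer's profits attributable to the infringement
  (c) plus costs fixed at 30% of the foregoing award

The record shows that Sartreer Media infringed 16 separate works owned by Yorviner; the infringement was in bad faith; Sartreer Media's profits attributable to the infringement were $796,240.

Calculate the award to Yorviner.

Statutory damages: 16 × $14,030 = $224,480
Multiplied by 5: 5 × $224,480 = $1,122,400
Combined award: $1,122,400 + $796,240 = $1,918,640
Costs: 30% of $1,918,640 = $575,592
Award plus costs: $1,918,640 + $575,592 = $2,494,232

$2,494,232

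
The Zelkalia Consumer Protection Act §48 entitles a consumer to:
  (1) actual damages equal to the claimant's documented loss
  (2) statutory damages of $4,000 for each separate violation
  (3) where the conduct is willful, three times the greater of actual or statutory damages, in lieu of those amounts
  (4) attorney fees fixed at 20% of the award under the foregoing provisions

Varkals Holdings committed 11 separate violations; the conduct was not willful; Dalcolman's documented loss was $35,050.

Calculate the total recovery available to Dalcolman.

$94,860

Statutory damages: 11 × $4,000 = $44,000
Conduct not willful: the in-lieu enhancement does not apply.
Actual plus statutory damages: $35,050 + $44,000 = $79,050
Attorney fees: 20% of $79,050 = $15,810
Total recovery: $79,050 + $15,810 = $94,860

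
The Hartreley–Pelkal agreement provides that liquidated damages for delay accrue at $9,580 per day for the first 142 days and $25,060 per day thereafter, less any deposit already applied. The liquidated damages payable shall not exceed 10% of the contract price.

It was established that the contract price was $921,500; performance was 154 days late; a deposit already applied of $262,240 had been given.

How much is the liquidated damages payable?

Liquidated damages: $92,150

First 142 days: 142 × $9,580 = $1,360,360
Remaining days: (154 − 142) × $25,060 = $300,720
Accrued per-day damages: $1,360,360 + $300,720 = $1,661,080
Less deposit already applied: $1,661,080 − $262,240 = $1,398,840
Cap: 10% of $921,500 = $92,150
Cap at $92,150: $1,398,840 exceeds the cap → $92,150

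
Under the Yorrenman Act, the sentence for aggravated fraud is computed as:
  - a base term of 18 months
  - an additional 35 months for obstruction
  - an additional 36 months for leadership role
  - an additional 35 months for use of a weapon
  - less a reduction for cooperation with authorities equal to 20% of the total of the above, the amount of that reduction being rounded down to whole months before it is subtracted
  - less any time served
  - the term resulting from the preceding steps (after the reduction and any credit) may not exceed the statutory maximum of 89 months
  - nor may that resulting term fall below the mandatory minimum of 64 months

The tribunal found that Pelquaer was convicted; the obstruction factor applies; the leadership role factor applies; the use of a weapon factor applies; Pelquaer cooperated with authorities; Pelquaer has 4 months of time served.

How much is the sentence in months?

89 months

Obstruction enhancement: +35 months
Leadership role enhancement: +36 months
Use of a weapon enhancement: +35 months
Adjusted term: 18 months + 35 months + 36 months + 35 months = 124 months
Cooperation with authorities reduction: 20% of 124 months = 24 months (rounded down)
After reduction: 124 − 24 = 100 months
Less time served: 100 months − 4 months = 96 months
Cap at 89 months: 96 months exceeds the cap → 89 months
Minimum 64 months: 89 months meets the minimum, no increase.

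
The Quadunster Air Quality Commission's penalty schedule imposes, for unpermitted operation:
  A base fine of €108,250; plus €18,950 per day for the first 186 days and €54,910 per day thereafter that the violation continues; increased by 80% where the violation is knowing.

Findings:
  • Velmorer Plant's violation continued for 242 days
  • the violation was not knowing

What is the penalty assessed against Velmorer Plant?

First 186 days: 186 × €18,950 = €3,524,700
Remaining days: (242 − 186) × €54,910 = €3,074,960
Per-day component: €3,524,700 + €3,074,960 = €6,599,660
Base plus per-day: €108,250 + €6,599,660 = €6,707,910
The violation was not knowing: no 80% increase.

Civil penalty: €6,707,910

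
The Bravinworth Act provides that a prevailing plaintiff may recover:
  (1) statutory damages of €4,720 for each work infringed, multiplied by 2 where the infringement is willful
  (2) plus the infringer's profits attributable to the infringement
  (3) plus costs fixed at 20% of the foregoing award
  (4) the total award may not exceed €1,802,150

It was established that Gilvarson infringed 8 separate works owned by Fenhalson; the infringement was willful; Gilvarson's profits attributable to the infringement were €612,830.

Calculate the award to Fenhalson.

€826,020

Statutory damages: 8 × €4,720 = €37,760
Doubled: 2 × €37,760 = €75,520
Combined award: €75,520 + €612,830 = €688,350
Costs: 20% of €688,350 = €137,670
Award plus costs: €688,350 + €137,670 = €826,020
Cap at €1,802,150: €826,020 is within the cap, no reduction.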